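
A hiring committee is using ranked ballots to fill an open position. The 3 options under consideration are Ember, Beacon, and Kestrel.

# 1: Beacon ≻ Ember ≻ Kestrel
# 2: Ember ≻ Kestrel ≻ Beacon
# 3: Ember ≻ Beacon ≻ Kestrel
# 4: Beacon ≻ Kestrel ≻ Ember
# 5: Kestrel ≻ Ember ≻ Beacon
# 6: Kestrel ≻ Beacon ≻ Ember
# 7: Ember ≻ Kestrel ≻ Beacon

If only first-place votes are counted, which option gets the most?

Ember

First-place vote totals:
  Ember: 3
  Beacon: 2
  Kestrel: 2
Ember has the most first-place votes.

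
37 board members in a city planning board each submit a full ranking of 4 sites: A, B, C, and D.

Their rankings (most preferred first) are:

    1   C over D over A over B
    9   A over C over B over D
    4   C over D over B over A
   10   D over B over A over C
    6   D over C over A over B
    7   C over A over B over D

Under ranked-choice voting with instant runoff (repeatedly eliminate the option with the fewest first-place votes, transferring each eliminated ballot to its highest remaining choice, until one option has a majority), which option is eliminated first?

Round 1: D 16, C 12, A 9, B 0. B has the fewest and is eliminated.
Round 2: D 16, C 12, A 9. A has the fewest and is eliminated.
Round 3: C 21, D 16. C has a majority.

B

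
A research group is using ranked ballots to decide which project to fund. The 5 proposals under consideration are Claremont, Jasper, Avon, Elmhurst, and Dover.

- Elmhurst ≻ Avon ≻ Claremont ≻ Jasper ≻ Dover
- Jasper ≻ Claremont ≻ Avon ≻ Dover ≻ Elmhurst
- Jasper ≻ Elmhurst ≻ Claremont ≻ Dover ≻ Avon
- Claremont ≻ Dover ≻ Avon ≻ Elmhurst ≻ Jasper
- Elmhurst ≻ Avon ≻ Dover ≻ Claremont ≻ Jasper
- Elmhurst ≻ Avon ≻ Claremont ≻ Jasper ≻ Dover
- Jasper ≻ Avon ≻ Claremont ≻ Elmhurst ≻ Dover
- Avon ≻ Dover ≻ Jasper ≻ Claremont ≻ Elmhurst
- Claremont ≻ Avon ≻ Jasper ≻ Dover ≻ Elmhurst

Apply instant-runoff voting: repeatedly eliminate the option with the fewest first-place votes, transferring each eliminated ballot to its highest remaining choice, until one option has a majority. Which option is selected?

Round 1: Jasper 3, Elmhurst 3, Claremont 2, Avon 1, Dover 0. Dover has the fewest and is eliminated.
Round 2: Jasper 3, Elmhurst 3, Claremont 2, Avon 1. Avon has the fewest and is eliminated.
Round 3: Jasper 4, Elmhurst 3, Claremont 2. Claremont has the fewest and is eliminated.
Round 4: Jasper 5, Elmhurst 4. Jasper has a majority.

Jasper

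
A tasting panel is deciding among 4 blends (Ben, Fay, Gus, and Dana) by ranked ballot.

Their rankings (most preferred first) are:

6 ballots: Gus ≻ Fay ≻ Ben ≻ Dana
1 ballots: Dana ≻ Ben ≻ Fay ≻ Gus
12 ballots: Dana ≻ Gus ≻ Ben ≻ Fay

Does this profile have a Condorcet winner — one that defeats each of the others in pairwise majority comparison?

Yes

Head-to-head results (19 voters total):
Ben vs Fay: Ben wins 13–6.
Ben vs Gus: Gus wins 18–1.
Ben vs Dana: Dana wins 13–6.
Fay vs Gus: Gus wins 18–1.
Fay vs Dana: Dana wins 13–6.
Gus vs Dana: Dana wins 13–6.
Dana beats each rival — Ben (13–6), Fay (13–6), Gus (13–6) — so Dana is the Condorcet winner.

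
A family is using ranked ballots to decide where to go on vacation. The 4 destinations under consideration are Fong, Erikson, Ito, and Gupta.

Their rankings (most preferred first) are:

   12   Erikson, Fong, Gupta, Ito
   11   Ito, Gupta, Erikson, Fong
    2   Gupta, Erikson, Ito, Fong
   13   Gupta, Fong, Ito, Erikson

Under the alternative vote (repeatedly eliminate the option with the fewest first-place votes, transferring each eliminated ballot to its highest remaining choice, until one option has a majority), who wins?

Round 1: Gupta 15, Erikson 12, Ito 11, Fong 0. Fong has the fewest and is eliminated.
Round 2: Gupta 15, Erikson 12, Ito 11. Ito has the fewest and is eliminated.
Round 3: Gupta 26, Erikson 12. Gupta has a majority.

Gupta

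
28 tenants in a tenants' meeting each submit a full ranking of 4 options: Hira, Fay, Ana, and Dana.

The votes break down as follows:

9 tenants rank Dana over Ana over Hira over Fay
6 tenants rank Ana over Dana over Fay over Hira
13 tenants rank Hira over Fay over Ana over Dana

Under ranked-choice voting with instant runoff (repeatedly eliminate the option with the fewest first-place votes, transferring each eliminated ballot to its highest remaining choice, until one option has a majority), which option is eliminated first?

Round 1: Hira 13, Dana 9, Ana 6, Fay 0. Fay has the fewest and is eliminated.
Round 2: Hira 13, Dana 9, Ana 6. Ana has the fewest and is eliminated.
Round 3: Dana 15, Hira 13. Dana has a majority.

Fay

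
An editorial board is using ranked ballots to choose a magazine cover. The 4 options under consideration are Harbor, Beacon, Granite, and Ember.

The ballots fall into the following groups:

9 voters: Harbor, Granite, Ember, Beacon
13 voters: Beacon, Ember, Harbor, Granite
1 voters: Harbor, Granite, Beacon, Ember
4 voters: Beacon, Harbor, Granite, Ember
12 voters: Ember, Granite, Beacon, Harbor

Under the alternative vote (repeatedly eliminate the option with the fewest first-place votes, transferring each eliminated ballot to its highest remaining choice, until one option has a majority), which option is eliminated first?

Granite

Round 1: Beacon 17, Ember 12, Harbor 10, Granite 0. Granite has the fewest and is eliminated.
Round 2: Beacon 17, Ember 12, Harbor 10. Harbor has the fewest and is eliminated.
Round 3: Ember 21, Beacon 18. Ember has a majority.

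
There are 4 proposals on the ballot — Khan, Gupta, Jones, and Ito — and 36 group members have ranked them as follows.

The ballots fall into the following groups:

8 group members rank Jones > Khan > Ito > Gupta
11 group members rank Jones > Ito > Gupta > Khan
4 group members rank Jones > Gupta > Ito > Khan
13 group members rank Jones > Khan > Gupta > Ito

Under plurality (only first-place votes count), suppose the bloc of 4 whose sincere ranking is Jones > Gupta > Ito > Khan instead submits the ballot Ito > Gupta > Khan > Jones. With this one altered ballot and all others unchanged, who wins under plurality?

Jones

First-place totals with the altered ballot: Khan 0, Gupta 0, Jones 32, Ito 4.
The winner is unchanged: still Jones.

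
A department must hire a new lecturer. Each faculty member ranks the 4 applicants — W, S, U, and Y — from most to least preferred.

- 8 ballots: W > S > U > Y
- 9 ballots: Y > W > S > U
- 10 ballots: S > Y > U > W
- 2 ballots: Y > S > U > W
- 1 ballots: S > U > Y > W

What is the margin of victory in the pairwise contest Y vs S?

8

Ballots ranking Y above S: 9+2 = 11.
Ballots ranking S above Y: 8+10+1 = 19.
S wins 19–11, a margin of 8.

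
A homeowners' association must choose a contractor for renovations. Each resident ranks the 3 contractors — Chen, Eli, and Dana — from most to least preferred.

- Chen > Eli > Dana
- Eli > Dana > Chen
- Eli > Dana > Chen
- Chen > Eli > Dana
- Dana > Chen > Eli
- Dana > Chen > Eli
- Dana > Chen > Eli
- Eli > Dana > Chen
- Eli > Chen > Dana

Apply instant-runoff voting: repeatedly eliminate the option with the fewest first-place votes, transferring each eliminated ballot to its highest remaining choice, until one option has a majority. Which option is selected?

Eli

Round 1: Eli 4, Dana 3, Chen 2. Chen has the fewest and is eliminated.
Round 2: Eli 6, Dana 3. Eli has a majority.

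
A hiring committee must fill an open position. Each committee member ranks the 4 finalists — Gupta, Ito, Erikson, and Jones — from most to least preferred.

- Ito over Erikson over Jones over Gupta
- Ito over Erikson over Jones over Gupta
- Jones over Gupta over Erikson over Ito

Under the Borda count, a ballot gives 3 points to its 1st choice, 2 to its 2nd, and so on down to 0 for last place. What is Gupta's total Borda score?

2

Borda scores:
  Gupta: 0 + 0 + 2 = 2
  Ito: 3 + 3 + 0 = 6
  Erikson: 2 + 2 + 1 = 5
  Jones: 1 + 1 + 3 = 5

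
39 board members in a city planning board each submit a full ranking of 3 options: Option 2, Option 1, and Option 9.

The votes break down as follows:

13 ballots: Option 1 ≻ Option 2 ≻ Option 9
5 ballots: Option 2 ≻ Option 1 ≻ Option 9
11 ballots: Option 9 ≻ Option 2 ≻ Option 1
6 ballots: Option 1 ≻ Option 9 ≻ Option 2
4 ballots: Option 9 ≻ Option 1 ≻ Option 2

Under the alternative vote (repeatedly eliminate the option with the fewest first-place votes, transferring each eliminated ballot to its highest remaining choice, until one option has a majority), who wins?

Option 1

Round 1: Option 1 19, Option 9 15, Option 2 5. Option 2 has the fewest and is eliminated.
Round 2: Option 1 24, Option 9 15. Option 1 has a majority.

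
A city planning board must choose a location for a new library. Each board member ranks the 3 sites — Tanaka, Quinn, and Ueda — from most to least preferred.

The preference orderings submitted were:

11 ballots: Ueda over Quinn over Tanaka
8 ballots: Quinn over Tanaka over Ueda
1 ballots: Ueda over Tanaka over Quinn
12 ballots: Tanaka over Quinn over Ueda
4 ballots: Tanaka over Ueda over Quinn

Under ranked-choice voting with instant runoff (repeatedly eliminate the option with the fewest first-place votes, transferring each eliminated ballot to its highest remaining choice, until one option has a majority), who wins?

Round 1: Tanaka 16, Ueda 12, Quinn 8. Quinn has the fewest and is eliminated.
Round 2: Tanaka 24, Ueda 12. Tanaka has a majority.

Tanaka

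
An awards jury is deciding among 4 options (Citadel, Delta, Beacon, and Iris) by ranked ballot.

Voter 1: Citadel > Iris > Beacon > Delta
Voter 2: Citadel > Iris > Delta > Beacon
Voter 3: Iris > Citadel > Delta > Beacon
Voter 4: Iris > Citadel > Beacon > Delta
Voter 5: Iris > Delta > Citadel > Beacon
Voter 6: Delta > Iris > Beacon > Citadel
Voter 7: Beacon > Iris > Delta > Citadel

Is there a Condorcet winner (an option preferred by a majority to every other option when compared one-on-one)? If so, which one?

Iris

Head-to-head results (7 voters total):
Citadel vs Delta: Citadel wins 4–3.
Citadel vs Beacon: Citadel wins 5–2.
Citadel vs Iris: Iris wins 5–2.
Delta vs Beacon: Delta wins 4–3.
Delta vs Iris: Iris wins 6–1.
Beacon vs Iris: Iris wins 6–1.
Iris beats each rival — Citadel (5–2), Delta (6–1), Beacon (6–1) — so Iris is the Condorcet winner.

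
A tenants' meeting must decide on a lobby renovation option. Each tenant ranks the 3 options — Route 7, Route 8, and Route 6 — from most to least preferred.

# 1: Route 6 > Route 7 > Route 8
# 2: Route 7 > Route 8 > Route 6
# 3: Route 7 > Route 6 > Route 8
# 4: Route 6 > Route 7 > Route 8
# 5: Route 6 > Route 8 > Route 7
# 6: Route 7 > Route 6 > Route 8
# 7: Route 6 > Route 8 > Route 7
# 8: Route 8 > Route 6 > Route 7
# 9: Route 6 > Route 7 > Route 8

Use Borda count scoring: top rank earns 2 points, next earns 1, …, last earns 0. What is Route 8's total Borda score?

5

Borda scores:
  Route 7: 1 + 2 + 2 + 1 + 0 + 2 + 0 + 0 + 1 = 9
  Route 8: 0 + 1 + 0 + 0 + 1 + 0 + 1 + 2 + 0 = 5
  Route 6: 2 + 0 + 1 + 2 + 2 + 1 + 2 + 1 + 2 = 13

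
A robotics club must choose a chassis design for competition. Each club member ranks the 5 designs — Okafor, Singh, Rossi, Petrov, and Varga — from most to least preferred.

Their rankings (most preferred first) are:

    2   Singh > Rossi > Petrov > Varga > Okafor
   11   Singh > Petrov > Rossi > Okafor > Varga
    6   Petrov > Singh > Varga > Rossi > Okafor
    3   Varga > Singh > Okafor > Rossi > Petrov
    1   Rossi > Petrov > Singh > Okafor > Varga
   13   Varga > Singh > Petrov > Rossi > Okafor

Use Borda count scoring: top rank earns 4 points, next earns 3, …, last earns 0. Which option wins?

Borda scores:
  Okafor: 2·0 + 11·1 + 6·0 + 3·2 + 1 + 13·0 = 18
  Singh: 2·4 + 11·4 + 6·3 + 3·3 + 2 + 13·3 = 120
  Rossi: 2·3 + 11·2 + 6·1 + 3·1 + 4 + 13·1 = 54
  Petrov: 2·2 + 11·3 + 6·4 + 3·0 + 3 + 13·2 = 90
  Varga: 2·1 + 11·0 + 6·2 + 3·4 + 0 + 13·4 = 78
Singh has the highest total.

Singh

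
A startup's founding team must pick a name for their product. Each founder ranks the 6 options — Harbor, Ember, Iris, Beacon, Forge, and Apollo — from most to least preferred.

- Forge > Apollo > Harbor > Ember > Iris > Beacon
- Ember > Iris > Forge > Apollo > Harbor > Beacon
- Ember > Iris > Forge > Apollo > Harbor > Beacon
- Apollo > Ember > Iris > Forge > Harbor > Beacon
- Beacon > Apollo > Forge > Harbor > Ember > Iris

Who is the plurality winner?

Ember

First-place vote totals:
  Harbor: 0
  Ember: 2
  Iris: 0
  Beacon: 1
  Forge: 1
  Apollo: 1
Ember has the most first-place votes.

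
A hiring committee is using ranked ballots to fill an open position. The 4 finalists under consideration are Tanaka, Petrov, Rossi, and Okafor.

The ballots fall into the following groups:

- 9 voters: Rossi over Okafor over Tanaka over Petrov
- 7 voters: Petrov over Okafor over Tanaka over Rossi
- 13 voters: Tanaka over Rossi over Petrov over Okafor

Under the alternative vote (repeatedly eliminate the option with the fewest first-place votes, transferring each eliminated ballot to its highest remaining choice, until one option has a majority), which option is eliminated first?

Round 1: Tanaka 13, Rossi 9, Petrov 7, Okafor 0. Okafor has the fewest and is eliminated.
Round 2: Tanaka 13, Rossi 9, Petrov 7. Petrov has the fewest and is eliminated.
Round 3: Tanaka 20, Rossi 9. Tanaka has a majority.

Okafor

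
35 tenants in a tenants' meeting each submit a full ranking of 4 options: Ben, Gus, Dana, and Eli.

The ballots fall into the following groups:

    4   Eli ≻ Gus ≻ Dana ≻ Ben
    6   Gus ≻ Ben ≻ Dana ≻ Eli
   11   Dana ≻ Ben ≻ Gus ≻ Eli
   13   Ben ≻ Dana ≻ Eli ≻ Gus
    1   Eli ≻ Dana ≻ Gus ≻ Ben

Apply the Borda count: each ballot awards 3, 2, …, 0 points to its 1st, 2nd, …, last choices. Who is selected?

Borda scores:
  Ben: 4·0 + 6·2 + 11·2 + 13·3 + 0 = 73
  Gus: 4·2 + 6·3 + 11·1 + 13·0 + 1 = 38
  Dana: 4·1 + 6·1 + 11·3 + 13·2 + 2 = 71
  Eli: 4·3 + 6·0 + 11·0 + 13·1 + 3 = 28
Ben has the highest total.

Ben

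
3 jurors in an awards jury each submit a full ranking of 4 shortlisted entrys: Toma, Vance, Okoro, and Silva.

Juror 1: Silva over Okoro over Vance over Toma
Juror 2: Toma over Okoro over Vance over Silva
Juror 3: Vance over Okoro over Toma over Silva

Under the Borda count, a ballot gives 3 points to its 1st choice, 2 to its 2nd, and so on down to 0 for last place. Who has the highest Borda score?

Okoro

Borda scores:
  Toma: 0 + 3 + 1 = 4
  Vance: 1 + 1 + 3 = 5
  Okoro: 2 + 2 + 2 = 6
  Silva: 3 + 0 + 0 = 3
Okoro has the highest total.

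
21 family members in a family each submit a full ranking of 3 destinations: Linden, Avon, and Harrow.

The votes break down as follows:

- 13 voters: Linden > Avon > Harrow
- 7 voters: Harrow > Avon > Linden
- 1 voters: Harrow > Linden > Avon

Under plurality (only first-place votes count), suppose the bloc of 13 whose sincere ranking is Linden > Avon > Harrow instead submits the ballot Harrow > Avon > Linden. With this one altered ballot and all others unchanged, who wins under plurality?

Harrow

First-place totals with the altered ballot: Linden 0, Avon 0, Harrow 21.
The switch changes the winner from Linden to Harrow.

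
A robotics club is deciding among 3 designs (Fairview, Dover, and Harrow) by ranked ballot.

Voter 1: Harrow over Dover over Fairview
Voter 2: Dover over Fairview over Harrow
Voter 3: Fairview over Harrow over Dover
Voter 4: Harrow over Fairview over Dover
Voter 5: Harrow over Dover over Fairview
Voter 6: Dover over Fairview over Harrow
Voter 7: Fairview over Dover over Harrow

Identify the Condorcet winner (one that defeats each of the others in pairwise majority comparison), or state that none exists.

Head-to-head results (7 voters total):
Fairview vs Dover: Dover wins 4–3.
Fairview vs Harrow: Fairview wins 4–3.
Dover vs Harrow: Harrow wins 4–3.
No candidate beats all others: Fairview beats Harrow beats Dover beats Fairview, a majority cycle.

There is no Condorcet winner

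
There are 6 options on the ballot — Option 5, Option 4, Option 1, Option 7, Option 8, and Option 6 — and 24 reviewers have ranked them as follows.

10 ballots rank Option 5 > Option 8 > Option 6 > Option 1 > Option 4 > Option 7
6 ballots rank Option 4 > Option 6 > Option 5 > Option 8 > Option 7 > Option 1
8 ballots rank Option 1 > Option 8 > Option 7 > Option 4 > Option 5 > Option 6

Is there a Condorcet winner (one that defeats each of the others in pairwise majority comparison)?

No

Head-to-head results (24 voters total):
Option 5 vs Option 4: Option 4 wins 14–10.
Option 5 vs Option 1: Option 5 wins 16–8.
Option 5 vs Option 7: Option 5 wins 16–8.
Option 5 vs Option 8: Option 5 wins 16–8.
Option 5 vs Option 6: Option 5 wins 18–6.
Option 4 vs Option 1: Option 1 wins 18–6.
Option 4 vs Option 7: Option 4 wins 16–8.
Option 4 vs Option 8: Option 8 wins 18–6.
Option 4 vs Option 6: Option 4 wins 14–10.
Option 1 vs Option 7: Option 1 wins 18–6.
Option 1 vs Option 8: Option 8 wins 16–8.
Option 1 vs Option 6: Option 6 wins 16–8.
Option 7 vs Option 8: Option 8 wins 24–0.
Option 7 vs Option 6: Option 6 wins 16–8.
Option 8 vs Option 6: Option 8 wins 18–6.
No candidate beats all others: Option 5 beats Option 1 beats Option 4 beats Option 5, a majority cycle.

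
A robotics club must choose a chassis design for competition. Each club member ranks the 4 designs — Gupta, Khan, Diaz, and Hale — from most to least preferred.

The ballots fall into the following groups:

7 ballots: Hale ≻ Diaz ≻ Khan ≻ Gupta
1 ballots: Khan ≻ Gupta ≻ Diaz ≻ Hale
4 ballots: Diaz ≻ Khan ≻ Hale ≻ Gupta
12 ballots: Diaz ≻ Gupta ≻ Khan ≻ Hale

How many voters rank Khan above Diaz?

1

Ballots ranking Khan above Diaz: 1.
Ballots ranking Diaz above Khan: 7+4+12 = 23.
So 1 of 24 voters prefer Khan to Diaz.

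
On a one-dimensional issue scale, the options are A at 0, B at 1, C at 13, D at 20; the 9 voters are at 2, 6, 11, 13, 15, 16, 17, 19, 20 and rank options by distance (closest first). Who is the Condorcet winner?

C

With single-peaked preferences on a line, the Condorcet winner is the candidate closest to the median voter.
The median voter (position 15) is closest to C at 13.
Check: C vs D — voters closer to C: 6 of 9.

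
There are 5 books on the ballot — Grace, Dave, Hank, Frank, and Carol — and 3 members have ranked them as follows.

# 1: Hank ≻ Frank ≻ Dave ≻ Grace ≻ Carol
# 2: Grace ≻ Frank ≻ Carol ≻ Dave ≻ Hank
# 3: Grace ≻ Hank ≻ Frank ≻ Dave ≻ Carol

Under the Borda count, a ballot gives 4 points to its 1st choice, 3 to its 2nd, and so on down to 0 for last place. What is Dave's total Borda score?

4

Borda scores:
  Grace: 1 + 4 + 4 = 9
  Dave: 2 + 1 + 1 = 4
  Hank: 4 + 0 + 3 = 7
  Frank: 3 + 3 + 2 = 8
  Carol: 0 + 2 + 0 = 2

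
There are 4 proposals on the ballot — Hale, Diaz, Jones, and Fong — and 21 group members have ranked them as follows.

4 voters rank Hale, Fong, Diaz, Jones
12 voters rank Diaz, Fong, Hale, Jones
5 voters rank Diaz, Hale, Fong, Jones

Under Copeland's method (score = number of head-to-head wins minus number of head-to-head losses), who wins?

Diaz

Pairwise results:
  Hale vs Diaz: Diaz wins 17–4.
  Hale vs Jones: Hale wins 21–0.
  Hale vs Fong: Fong wins 12–9.
  Diaz vs Jones: Diaz wins 21–0.
  Diaz vs Fong: Diaz wins 17–4.
  Jones vs Fong: Fong wins 21–0.
Copeland scores (wins − losses):
  Hale: 1 − 2 = -1
  Diaz: 3 − 0 = 3
  Jones: 0 − 3 = -3
  Fong: 2 − 1 = 1
Diaz has the best Copeland score.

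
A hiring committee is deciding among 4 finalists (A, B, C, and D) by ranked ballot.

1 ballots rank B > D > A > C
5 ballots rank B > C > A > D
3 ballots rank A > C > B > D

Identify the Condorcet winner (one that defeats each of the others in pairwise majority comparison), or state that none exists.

Head-to-head results (9 voters total):
A vs B: B wins 6–3.
A vs C: C wins 5–4.
A vs D: A wins 8–1.
B vs C: B wins 6–3.
B vs D: B wins 9–0.
C vs D: C wins 8–1.
B beats each rival — A (6–3), C (6–3), D (9–0) — so B is the Condorcet winner.

B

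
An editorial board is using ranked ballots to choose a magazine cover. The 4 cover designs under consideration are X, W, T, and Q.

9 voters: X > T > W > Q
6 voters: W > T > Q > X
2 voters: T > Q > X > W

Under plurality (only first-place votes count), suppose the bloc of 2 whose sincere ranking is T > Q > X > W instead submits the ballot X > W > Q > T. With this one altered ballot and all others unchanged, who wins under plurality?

First-place totals with the altered ballot: X 11, W 6, T 0, Q 0.
The winner is unchanged: still X.

X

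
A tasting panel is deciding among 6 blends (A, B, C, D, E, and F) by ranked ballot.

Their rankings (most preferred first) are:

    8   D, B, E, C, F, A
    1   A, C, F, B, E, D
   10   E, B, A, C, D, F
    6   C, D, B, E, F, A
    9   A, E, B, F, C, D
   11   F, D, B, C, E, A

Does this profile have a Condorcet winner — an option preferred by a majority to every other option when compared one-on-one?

Head-to-head results (45 voters total):
A vs B: B wins 35–10.
A vs C: C wins 25–20.
A vs D: D wins 25–20.
A vs E: E wins 35–10.
A vs F: F wins 25–20.
B vs C: B wins 38–7.
B vs D: D wins 25–20.
B vs E: B wins 26–19.
B vs F: B wins 33–12.
C vs D: C wins 26–19.
C vs E: E wins 27–18.
C vs F: C wins 25–20.
D vs E: D wins 25–20.
D vs F: D wins 24–21.
E vs F: E wins 33–12.
No candidate beats all others: B beats C beats D beats B, a majority cycle.

No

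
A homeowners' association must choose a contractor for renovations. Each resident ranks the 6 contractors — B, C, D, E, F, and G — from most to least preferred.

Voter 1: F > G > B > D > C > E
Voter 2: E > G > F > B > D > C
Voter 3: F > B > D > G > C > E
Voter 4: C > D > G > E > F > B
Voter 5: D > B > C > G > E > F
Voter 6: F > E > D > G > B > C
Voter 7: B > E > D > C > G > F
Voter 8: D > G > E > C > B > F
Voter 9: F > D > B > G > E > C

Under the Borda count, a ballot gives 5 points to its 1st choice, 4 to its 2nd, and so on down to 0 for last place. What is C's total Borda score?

Borda scores:
  B: 3 + 2 + 4 + 0 + 4 + 1 + 5 + 1 + 3 = 23
  C: 1 + 0 + 1 + 5 + 3 + 0 + 2 + 2 + 0 = 14
  D: 2 + 1 + 3 + 4 + 5 + 3 + 3 + 5 + 4 = 30
  E: 0 + 5 + 0 + 2 + 1 + 4 + 4 + 3 + 1 = 20
  F: 5 + 3 + 5 + 1 + 0 + 5 + 0 + 0 + 5 = 24
  G: 4 + 4 + 2 + 3 + 2 + 2 + 1 + 4 + 2 = 24

14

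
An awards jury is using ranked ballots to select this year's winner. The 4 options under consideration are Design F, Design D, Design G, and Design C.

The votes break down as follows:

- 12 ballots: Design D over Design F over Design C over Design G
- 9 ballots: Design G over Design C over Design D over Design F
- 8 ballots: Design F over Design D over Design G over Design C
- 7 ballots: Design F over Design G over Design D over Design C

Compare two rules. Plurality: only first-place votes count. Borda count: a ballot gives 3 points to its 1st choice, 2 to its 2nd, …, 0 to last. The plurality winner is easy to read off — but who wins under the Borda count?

Plurality first-place counts: Design F 15, Design D 12, Design G 9, Design C 0 → Design F.
Borda totals: Design F 69, Design D 68, Design G 49, Design C 30 → Design F.

Design F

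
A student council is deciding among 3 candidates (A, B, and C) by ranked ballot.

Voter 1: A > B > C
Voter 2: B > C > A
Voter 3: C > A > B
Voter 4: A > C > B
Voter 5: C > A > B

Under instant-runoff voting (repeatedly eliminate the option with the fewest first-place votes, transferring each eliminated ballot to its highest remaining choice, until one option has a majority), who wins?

Round 1: A 2, C 2, B 1. B has the fewest and is eliminated.
Round 2: C 3, A 2. C has a majority.

C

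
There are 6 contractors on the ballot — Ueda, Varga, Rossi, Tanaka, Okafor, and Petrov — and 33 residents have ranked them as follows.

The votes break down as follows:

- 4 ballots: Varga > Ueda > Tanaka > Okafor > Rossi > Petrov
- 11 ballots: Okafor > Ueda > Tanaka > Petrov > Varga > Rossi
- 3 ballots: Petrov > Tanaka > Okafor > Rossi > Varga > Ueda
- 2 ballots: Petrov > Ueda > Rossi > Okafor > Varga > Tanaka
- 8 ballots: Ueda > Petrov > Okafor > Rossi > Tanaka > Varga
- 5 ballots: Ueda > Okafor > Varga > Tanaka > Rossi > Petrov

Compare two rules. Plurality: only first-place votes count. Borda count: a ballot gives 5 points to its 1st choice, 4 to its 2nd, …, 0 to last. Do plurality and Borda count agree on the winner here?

Yes

Plurality first-place counts: Ueda 13, Varga 4, Rossi 0, Tanaka 0, Okafor 11, Petrov 5 → Ueda.
Borda totals: Ueda 133, Varga 51, Rossi 37, Tanaka 75, Okafor 120, Petrov 79 → Ueda.
The two rules agree on Ueda.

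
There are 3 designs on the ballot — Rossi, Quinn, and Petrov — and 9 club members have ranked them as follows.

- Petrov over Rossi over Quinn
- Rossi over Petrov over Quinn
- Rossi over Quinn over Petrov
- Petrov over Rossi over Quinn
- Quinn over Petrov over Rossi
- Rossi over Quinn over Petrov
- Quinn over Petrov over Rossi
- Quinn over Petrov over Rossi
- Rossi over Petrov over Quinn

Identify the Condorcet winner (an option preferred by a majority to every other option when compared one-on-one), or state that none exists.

None — there is no Condorcet winner

Head-to-head results (9 voters total):
Rossi vs Quinn: Rossi wins 6–3.
Rossi vs Petrov: Petrov wins 5–4.
Quinn vs Petrov: Quinn wins 5–4.
No candidate beats all others: Rossi beats Quinn beats Petrov beats Rossi, a majority cycle.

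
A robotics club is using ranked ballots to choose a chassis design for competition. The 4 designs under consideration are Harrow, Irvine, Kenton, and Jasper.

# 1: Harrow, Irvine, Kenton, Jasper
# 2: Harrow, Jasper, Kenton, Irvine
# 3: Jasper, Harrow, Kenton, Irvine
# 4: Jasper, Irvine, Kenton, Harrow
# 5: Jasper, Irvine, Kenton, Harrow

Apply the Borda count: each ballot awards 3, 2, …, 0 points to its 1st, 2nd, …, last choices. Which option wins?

Jasper

Borda scores:
  Harrow: 3 + 3 + 2 + 0 + 0 = 8
  Irvine: 2 + 0 + 0 + 2 + 2 = 6
  Kenton: 1 + 1 + 1 + 1 + 1 = 5
  Jasper: 0 + 2 + 3 + 3 + 3 = 11
Jasper has the highest total.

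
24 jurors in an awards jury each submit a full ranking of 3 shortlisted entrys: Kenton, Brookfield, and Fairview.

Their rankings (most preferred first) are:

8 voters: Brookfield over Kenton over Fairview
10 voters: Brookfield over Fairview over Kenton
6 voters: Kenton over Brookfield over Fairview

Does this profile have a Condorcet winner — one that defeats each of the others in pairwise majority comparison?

Yes

Head-to-head results (24 voters total):
Kenton vs Brookfield: Brookfield wins 18–6.
Kenton vs Fairview: Kenton wins 14–10.
Brookfield vs Fairview: Brookfield wins 24–0.
Brookfield beats each rival — Kenton (18–6), Fairview (24–0) — so Brookfield is the Condorcet winner.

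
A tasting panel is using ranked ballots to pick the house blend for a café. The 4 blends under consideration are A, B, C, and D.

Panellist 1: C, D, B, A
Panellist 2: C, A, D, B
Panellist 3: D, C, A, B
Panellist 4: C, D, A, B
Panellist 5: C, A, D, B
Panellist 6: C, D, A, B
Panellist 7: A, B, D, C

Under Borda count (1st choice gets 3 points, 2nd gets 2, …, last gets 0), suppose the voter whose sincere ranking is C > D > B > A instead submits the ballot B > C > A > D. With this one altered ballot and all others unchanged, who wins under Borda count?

C

Borda totals with the altered ballot: A 11, B 5, C 16, D 10.
The winner is unchanged: still C.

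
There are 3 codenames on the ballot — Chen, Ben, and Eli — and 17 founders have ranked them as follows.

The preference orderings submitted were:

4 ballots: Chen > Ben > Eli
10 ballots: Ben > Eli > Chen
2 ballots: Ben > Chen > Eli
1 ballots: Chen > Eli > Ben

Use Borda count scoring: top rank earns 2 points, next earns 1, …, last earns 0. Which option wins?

Ben

Borda scores:
  Chen: 4·2 + 10·0 + 2·1 + 2 = 12
  Ben: 4·1 + 10·2 + 2·2 + 0 = 28
  Eli: 4·0 + 10·1 + 2·0 + 1 = 11
Ben has the highest total.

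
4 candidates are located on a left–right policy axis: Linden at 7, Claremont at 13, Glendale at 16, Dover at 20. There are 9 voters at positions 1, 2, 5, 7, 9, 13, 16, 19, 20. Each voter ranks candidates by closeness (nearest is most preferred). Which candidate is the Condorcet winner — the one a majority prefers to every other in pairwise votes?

With single-peaked preferences on a line, the Condorcet winner is the candidate closest to the median voter.
The median voter (position 9) is closest to Linden at 7.
Check: Linden vs Glendale — voters closer to Linden: 5 of 9.

Linden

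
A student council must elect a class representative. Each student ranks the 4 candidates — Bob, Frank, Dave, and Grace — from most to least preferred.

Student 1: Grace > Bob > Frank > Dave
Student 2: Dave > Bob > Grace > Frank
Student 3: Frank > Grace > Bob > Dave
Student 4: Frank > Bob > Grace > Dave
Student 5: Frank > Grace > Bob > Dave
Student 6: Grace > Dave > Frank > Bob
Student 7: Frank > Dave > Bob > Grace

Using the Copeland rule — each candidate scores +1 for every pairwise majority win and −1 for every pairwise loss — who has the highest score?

Frank

Pairwise results:
  Bob vs Frank: Frank wins 5–2.
  Bob vs Dave: Bob wins 4–3.
  Bob vs Grace: Grace wins 4–3.
  Frank vs Dave: Frank wins 5–2.
  Frank vs Grace: Frank wins 4–3.
  Dave vs Grace: Grace wins 5–2.
Copeland scores (wins − losses):
  Bob: 1 − 2 = -1
  Frank: 3 − 0 = 3
  Dave: 0 − 3 = -3
  Grace: 2 − 1 = 1
Frank has the best Copeland score.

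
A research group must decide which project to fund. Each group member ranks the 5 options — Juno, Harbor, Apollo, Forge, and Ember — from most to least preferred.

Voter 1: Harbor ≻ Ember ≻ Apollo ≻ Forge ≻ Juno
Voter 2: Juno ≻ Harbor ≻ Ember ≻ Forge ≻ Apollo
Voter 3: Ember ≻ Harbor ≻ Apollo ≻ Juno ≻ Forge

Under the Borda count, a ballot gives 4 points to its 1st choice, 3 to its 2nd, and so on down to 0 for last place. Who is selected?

Borda scores:
  Juno: 0 + 4 + 1 = 5
  Harbor: 4 + 3 + 3 = 10
  Apollo: 2 + 0 + 2 = 4
  Forge: 1 + 1 + 0 = 2
  Ember: 3 + 2 + 4 = 9
Harbor has the highest total.

Harbor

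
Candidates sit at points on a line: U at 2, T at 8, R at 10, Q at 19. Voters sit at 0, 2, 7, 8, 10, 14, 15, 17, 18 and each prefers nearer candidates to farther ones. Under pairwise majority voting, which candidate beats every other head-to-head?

R

With single-peaked preferences on a line, the Condorcet winner is the candidate closest to the median voter.
The median voter (position 10) is closest to R at 10.
Check: R vs U — voters closer to R: 7 of 9.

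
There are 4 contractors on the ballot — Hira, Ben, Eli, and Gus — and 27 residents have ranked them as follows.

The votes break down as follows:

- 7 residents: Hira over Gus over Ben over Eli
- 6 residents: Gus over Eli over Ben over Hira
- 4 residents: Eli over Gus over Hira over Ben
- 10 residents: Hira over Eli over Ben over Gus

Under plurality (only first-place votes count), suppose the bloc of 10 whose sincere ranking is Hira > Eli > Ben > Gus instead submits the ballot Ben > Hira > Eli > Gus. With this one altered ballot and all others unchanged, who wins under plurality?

First-place totals with the altered ballot: Hira 7, Ben 10, Eli 4, Gus 6.
The switch changes the winner from Hira to Ben.

Ben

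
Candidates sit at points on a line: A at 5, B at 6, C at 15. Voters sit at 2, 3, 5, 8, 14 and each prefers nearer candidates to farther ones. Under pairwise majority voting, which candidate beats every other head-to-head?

A

With single-peaked preferences on a line, the Condorcet winner is the candidate closest to the median voter.
The median voter (position 5) is closest to A at 5.
Check: A vs B — voters closer to A: 3 of 5.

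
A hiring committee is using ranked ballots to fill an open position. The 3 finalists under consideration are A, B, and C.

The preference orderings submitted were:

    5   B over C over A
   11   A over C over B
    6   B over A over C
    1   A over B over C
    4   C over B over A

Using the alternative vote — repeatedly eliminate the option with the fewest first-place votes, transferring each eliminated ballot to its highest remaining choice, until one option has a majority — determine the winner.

Round 1: A 12, B 11, C 4. C has the fewest and is eliminated.
Round 2: B 15, A 12. B has a majority.

B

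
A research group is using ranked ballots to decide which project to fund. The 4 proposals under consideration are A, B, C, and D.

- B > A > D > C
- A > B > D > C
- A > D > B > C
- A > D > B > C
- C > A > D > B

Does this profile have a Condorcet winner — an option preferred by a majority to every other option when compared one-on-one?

Head-to-head results (5 voters total):
A vs B: A wins 4–1.
A vs C: A wins 4–1.
A vs D: A wins 5–0.
B vs C: B wins 4–1.
B vs D: D wins 3–2.
C vs D: D wins 4–1.
A beats each rival — B (4–1), C (4–1), D (5–0) — so A is the Condorcet winner.

Yes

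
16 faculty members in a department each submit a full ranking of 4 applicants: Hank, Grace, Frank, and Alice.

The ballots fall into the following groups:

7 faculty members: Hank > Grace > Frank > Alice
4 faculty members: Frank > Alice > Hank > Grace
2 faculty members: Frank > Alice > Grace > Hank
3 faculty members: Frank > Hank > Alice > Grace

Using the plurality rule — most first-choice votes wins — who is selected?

Frank

First-place vote totals:
  Hank: 7
  Grace: 0
  Frank: 9
  Alice: 0
Frank has the most first-place votes.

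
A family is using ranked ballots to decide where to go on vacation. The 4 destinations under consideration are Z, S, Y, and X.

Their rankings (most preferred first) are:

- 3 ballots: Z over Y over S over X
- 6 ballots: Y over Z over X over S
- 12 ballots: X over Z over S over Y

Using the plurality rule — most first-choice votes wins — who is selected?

X

First-place vote totals:
  Z: 3
  S: 0
  Y: 6
  X: 12
X has the most first-place votes.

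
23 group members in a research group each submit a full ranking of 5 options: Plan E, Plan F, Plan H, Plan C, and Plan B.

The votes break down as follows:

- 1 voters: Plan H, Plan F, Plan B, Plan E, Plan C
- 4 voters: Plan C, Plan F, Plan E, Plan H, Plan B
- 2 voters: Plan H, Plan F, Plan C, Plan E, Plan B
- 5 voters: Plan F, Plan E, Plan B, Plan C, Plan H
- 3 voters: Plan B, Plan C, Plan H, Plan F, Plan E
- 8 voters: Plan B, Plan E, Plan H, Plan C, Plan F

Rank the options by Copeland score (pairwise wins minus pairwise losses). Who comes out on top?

Pairwise results:
  Plan E vs Plan F: Plan F wins 15–8.
  Plan E vs Plan H: Plan E wins 17–6.
  Plan E vs Plan C: Plan E wins 14–9.
  Plan E vs Plan B: Plan B wins 12–11.
  Plan F vs Plan H: Plan H wins 14–9.
  Plan F vs Plan C: Plan C wins 15–8.
  Plan F vs Plan B: Plan F wins 12–11.
  Plan H vs Plan C: Plan C wins 12–11.
  Plan H vs Plan B: Plan B wins 16–7.
  Plan C vs Plan B: Plan B wins 17–6.
Copeland scores (wins − losses):
  Plan E: 2 − 2 = 0
  Plan F: 2 − 2 = 0
  Plan H: 1 − 3 = -2
  Plan C: 2 − 2 = 0
  Plan B: 3 − 1 = 2
Plan B has the best Copeland score.

Plan B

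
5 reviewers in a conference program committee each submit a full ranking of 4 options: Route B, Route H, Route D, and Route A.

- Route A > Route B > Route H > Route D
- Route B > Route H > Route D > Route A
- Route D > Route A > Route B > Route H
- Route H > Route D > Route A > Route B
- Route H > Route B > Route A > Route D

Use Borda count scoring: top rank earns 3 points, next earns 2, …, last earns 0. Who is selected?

Borda scores:
  Route B: 2 + 3 + 1 + 0 + 2 = 8
  Route H: 1 + 2 + 0 + 3 + 3 = 9
  Route D: 0 + 1 + 3 + 2 + 0 = 6
  Route A: 3 + 0 + 2 + 1 + 1 = 7
Route H has the highest total.

Route H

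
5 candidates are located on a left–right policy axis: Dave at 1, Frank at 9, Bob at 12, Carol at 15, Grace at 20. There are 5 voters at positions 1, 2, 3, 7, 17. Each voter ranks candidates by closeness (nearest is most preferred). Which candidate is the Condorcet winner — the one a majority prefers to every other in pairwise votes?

With single-peaked preferences on a line, the Condorcet winner is the candidate closest to the median voter.
The median voter (position 3) is closest to Dave at 1.
Check: Dave vs Grace — voters closer to Dave: 4 of 5.

Dave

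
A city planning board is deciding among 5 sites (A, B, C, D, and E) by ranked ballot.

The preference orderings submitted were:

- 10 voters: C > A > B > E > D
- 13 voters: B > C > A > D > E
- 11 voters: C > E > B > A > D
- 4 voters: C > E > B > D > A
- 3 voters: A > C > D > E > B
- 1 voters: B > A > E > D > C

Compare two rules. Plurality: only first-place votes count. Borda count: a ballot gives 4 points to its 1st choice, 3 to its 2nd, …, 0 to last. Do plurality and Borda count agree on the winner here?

Plurality first-place counts: A 3, B 14, C 25, D 0, E 0 → C.
Borda totals: A 82, B 106, C 148, D 24, E 60 → C.
The two rules agree on C.

Yes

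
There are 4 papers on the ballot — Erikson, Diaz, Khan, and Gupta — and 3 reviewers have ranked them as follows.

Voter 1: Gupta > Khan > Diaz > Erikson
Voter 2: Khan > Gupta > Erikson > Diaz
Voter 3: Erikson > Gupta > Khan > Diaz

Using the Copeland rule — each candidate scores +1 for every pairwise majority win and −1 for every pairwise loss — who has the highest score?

Pairwise results:
  Erikson vs Diaz: Erikson wins 2–1.
  Erikson vs Khan: Khan wins 2–1.
  Erikson vs Gupta: Gupta wins 2–1.
  Diaz vs Khan: Khan wins 3–0.
  Diaz vs Gupta: Gupta wins 3–0.
  Khan vs Gupta: Gupta wins 2–1.
Copeland scores (wins − losses):
  Erikson: 1 − 2 = -1
  Diaz: 0 − 3 = -3
  Khan: 2 − 1 = 1
  Gupta: 3 − 0 = 3
Gupta has the best Copeland score.

Gupta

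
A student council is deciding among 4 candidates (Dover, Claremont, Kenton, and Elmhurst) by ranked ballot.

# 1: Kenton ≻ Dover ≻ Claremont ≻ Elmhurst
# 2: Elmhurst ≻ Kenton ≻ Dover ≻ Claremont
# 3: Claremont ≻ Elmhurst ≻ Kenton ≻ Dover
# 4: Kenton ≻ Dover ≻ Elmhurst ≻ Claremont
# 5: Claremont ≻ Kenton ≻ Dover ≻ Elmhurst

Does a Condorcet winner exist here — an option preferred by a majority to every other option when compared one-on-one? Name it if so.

Head-to-head results (5 voters total):
Dover vs Claremont: Dover wins 3–2.
Dover vs Kenton: Kenton wins 5–0.
Dover vs Elmhurst: Dover wins 3–2.
Claremont vs Kenton: Kenton wins 3–2.
Claremont vs Elmhurst: Claremont wins 3–2.
Kenton vs Elmhurst: Kenton wins 3–2.
Kenton beats each rival — Dover (5–0), Claremont (3–2), Elmhurst (3–2) — so Kenton is the Condorcet winner.

Kenton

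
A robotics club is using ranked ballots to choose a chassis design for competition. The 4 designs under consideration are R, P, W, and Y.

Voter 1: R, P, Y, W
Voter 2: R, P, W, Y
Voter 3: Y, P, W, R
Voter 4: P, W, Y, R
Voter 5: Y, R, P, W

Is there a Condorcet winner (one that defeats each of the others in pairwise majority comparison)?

No

Head-to-head results (5 voters total):
R vs P: R wins 3–2.
R vs W: R wins 3–2.
R vs Y: Y wins 3–2.
P vs W: P wins 5–0.
P vs Y: P wins 3–2.
W vs Y: Y wins 3–2.
No candidate beats all others: R beats P beats Y beats R, a majority cycle.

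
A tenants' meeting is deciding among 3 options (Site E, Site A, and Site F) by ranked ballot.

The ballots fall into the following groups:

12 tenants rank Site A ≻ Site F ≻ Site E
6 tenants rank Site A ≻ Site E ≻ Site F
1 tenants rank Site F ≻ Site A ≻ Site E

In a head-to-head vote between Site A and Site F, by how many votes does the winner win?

Ballots ranking Site A above Site F: 12+6 = 18.
Ballots ranking Site F above Site A: 1.
Site A wins 18–1, a margin of 17.

17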